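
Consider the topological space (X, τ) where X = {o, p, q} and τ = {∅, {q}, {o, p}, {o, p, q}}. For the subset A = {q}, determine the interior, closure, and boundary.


int(A) = {q}, cl(A) = {q}, ∂A = ∅.

Closed sets in (X, τ) are complements of opens:
  closed(X, τ) = {∅, {q}, {o, p}, {o, p, q}}.
int(A) = ⋃ {U ∈ τ : U ⊆ A}. Opens contained in A: ∅, {q}.
Taking the union of these: int(A) = {q}.
cl(A) = ⋂ {C closed : A ⊆ C}. Closed sets containing A: {q}, {o, p, q}.
Intersecting these: cl(A) = {q}.
∂A = cl(A) ∖ int(A) = {q} ∖ {q} = ∅.


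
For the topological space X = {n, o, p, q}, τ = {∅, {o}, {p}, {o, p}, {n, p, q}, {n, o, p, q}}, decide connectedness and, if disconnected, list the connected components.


(X, τ) is disconnected; components = [{o}, {n, p, q}].

Find clopen sets (U ∈ τ with X ∖ U ∈ τ):
  U = ∅, X ∖ U = {n, o, p, q} — both open, so U is clopen.
  U = {o}, X ∖ U = {n, p, q} — both open, so U is clopen.
  U = {n, p, q}, X ∖ U = {o} — both open, so U is clopen.
  U = {n, o, p, q}, X ∖ U = ∅ — both open, so U is clopen.
Nontrivial clopen(s) exist: e.g. {n, p, q}. So (X, τ) is disconnected.
Compute connected components by grouping points that agree on all clopens:
  component: {o}
  component: {n, p, q}


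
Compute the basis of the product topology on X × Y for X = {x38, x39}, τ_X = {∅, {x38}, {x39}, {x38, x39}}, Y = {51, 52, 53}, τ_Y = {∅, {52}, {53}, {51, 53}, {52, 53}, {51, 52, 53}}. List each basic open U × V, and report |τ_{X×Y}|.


Basis B = {∅ × ∅, {x38} × {52}, {x38} × {53}, {x39} × {52}, {x39} × {53}, {x38} × {51, 53}, {x38} × {52, 53}, {x38, x39} × {52}, {x38, x39} × {53}, {x39} × {51, 53}, {x39} × {52, 53}, {x38} × {51, 52, 53}, {x39} × {51, 52, 53}, {x38, x39} × {51, 53}, {x38, x39} × {52, 53}, {x38, x39} × {51, 52, 53}}; |τ_{X×Y}| = 36.

Enumerate products U × V with U ∈ τ_X, V ∈ τ_Y (deduplicated):
  ∅ × ∅ = {} (∅)
  {x38} × {52} = {(x38,52)}
  {x38} × {53} = {(x38,53)}
  {x39} × {52} = {(x39,52)}
  {x39} × {53} = {(x39,53)}
  {x38} × {51, 53} = {(x38,51), (x38,53)}
  {x38} × {52, 53} = {(x38,52), (x38,53)}
  {x38, x39} × {52} = {(x38,52), (x39,52)}
  {x38, x39} × {53} = {(x38,53), (x39,53)}
  {x39} × {51, 53} = {(x39,51), (x39,53)}
  {x39} × {52, 53} = {(x39,52), (x39,53)}
  {x38} × {51, 52, 53} = {(x38,51), (x38,52), (x38,53)}
  {x39} × {51, 52, 53} = {(x39,51), (x39,52), (x39,53)}
  {x38, x39} × {51, 53} = {(x38,51), (x38,53), (x39,51), (x39,53)}
  {x38, x39} × {52, 53} = {(x38,52), (x38,53), (x39,52), (x39,53)}
  {x38, x39} × {51, 52, 53} = {(x38,51), (x38,52), (x38,53), (x39,51), (x39,52), (x39,53)}
These 16 distinct sets form the basis B.
Close under arbitrary unions to get τ_{X×Y}; counting gives |τ_{X×Y}| = 36.


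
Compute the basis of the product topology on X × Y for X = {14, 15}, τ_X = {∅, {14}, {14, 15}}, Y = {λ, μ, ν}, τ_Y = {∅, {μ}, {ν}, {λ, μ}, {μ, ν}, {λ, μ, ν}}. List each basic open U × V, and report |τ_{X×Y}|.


Basis B = {∅ × ∅, {14} × {μ}, {14} × {ν}, {14} × {λ, μ}, {14} × {μ, ν}, {14, 15} × {μ}, {14, 15} × {ν}, {14} × {λ, μ, ν}, {14, 15} × {λ, μ}, {14, 15} × {μ, ν}, {14, 15} × {λ, μ, ν}}; |τ_{X×Y}| = 18.

Enumerate products U × V with U ∈ τ_X, V ∈ τ_Y (deduplicated):
  ∅ × ∅ = {} (∅)
  {14} × {μ} = {(14,μ)}
  {14} × {ν} = {(14,ν)}
  {14} × {λ, μ} = {(14,λ), (14,μ)}
  {14} × {μ, ν} = {(14,μ), (14,ν)}
  {14, 15} × {μ} = {(14,μ), (15,μ)}
  {14, 15} × {ν} = {(14,ν), (15,ν)}
  {14} × {λ, μ, ν} = {(14,λ), (14,μ), (14,ν)}
  {14, 15} × {λ, μ} = {(14,λ), (14,μ), (15,λ), (15,μ)}
  {14, 15} × {μ, ν} = {(14,μ), (14,ν), (15,μ), (15,ν)}
  {14, 15} × {λ, μ, ν} = {(14,λ), (14,μ), (14,ν), (15,λ), (15,μ), (15,ν)}
These 11 distinct sets form the basis B.
Close under arbitrary unions to get τ_{X×Y}; counting gives |τ_{X×Y}| = 18.


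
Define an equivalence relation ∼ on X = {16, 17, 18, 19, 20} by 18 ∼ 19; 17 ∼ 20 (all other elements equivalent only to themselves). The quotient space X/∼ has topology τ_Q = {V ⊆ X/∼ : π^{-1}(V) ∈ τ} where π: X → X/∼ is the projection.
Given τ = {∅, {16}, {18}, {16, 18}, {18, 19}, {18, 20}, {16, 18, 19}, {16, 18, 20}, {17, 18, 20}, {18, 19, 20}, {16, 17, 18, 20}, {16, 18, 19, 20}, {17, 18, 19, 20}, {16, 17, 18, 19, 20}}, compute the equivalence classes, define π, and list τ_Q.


X/∼ = {[16], [17=20], [18=19]}; |τ_Q| = 6.

Equivalence classes: [16], [17=20], [18=19].
Quotient map π: X → X/∼ sends 16 ↦ [16], 17 ↦ [17=20], 18 ↦ [18=19], 19 ↦ [18=19], 20 ↦ [17=20].
For each subset V ⊆ X/∼, compute π^{-1}(V) ⊆ X and check whether π^{-1}(V) ∈ τ. V is open in τ_Q iff π^{-1}(V) ∈ τ.
  V = {}: π^{-1}(V) = ∅ ∈ τ ✓.
  V = {[16]}: π^{-1}(V) = {16} ∈ τ ✓.
  V = {[17=20]}: π^{-1}(V) = {17, 20} ∉ τ ✗.
  V = {[16], [17=20]}: π^{-1}(V) = {16, 17, 20} ∉ τ ✗.
  V = {[18=19]}: π^{-1}(V) = {18, 19} ∈ τ ✓.
  V = {[16], [18=19]}: π^{-1}(V) = {16, 18, 19} ∈ τ ✓.
  V = {[17=20], [18=19]}: π^{-1}(V) = {17, 18, 19, 20} ∈ τ ✓.
  V = {[16], [17=20], [18=19]}: π^{-1}(V) = {16, 17, 18, 19, 20} ∈ τ ✓.
Open sets in the quotient: τ_Q = {{}, {[16]}, {[18=19]}, {[16], [18=19]}, {[17=20], [18=19]}, {[16], [17=20], [18=19]}} (6 elements).


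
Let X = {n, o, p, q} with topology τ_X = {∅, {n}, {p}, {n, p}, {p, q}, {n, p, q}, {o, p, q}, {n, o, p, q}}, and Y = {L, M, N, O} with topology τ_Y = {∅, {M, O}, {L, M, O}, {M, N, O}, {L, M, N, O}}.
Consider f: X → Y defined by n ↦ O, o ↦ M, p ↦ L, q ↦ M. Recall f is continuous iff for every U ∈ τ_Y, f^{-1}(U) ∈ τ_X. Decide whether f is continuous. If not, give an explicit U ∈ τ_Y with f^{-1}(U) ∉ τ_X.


f is NOT continuous.

Compute f^{-1}(U) for each U ∈ τ_Y:
  U = ∅: f^{-1}(U) = ∅ ∈ τ_X ✓.
  U = {M, O}: f^{-1}(U) = {n, o, q} ∉ τ_X ✗.
  U = {L, M, O}: f^{-1}(U) = {n, o, p, q} ∈ τ_X ✓.
  U = {M, N, O}: f^{-1}(U) = {n, o, q} ∉ τ_X ✗.
  U = {L, M, N, O}: f^{-1}(U) = {n, o, p, q} ∈ τ_X ✓.
Found U = {M, O} with f^{-1}(U) = {n, o, q} not in τ_X. Therefore f is NOT continuous.


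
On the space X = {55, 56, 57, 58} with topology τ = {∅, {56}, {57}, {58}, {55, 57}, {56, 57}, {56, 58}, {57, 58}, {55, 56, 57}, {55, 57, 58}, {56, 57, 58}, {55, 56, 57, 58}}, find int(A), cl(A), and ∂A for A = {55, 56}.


int(A) = {56}, cl(A) = {55, 56}, ∂A = {55}.

Closed sets in (X, τ) are complements of opens:
  closed(X, τ) = {∅, {55}, {56}, {58}, {55, 56}, {55, 57}, {55, 58}, {56, 58}, {55, 56, 57}, {55, 56, 58}, {55, 57, 58}, {55, 56, 57, 58}}.
int(A) = ⋃ {U ∈ τ : U ⊆ A}. Opens contained in A: ∅, {56}.
Taking the union of these: int(A) = {56}.
cl(A) = ⋂ {C closed : A ⊆ C}. Closed sets containing A: {55, 56}, {55, 56, 57}, {55, 56, 58}, {55, 56, 57, 58}.
Intersecting these: cl(A) = {55, 56}.
∂A = cl(A) ∖ int(A) = {55, 56} ∖ {56} = {55}.


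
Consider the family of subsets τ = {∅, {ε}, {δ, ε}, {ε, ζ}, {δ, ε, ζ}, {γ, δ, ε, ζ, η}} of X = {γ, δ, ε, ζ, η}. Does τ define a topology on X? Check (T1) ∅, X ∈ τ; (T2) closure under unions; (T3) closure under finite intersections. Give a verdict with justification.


τ IS a topology on X.

Axiom (T1): ∅ ∈ τ? Yes; X ∈ τ? Yes.
Axiom (T2/T3): check pairwise unions and intersections of members of τ.
All pairwise intersections and unions checked — each lies in τ. Therefore τ satisfies (T1), (T2), (T3): it IS a topology on X.


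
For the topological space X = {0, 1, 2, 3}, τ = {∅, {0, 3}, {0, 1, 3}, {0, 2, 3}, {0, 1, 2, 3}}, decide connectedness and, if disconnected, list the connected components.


(X, τ) is connected.

Find clopen sets (U ∈ τ with X ∖ U ∈ τ):
  U = ∅, X ∖ U = {0, 1, 2, 3} — both open, so U is clopen.
  U = {0, 1, 2, 3}, X ∖ U = ∅ — both open, so U is clopen.
Only trivial clopens (∅ and X) exist, so (X, τ) is connected.
Compute connected components by grouping points that agree on all clopens:
  component: {0, 1, 2, 3}


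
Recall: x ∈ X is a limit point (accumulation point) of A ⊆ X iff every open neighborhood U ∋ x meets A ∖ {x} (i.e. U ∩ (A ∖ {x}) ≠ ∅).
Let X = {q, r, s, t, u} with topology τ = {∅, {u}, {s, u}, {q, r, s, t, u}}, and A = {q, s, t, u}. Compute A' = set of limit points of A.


A' = {q, r, s, t}

For each x ∈ X, list the open sets U ∈ τ with x ∈ U, then check whether U ∩ (A ∖ {x}) ≠ ∅ for every such U.
  x = q: opens ∋ x are {q, r, s, t, u}; each meets A ∖ {q}, so x IS a limit point.
  x = r: opens ∋ x are {q, r, s, t, u}; each meets A ∖ {r}, so x IS a limit point.
  x = s: opens ∋ x are {s, u}, {q, r, s, t, u}; each meets A ∖ {s}, so x IS a limit point.
  x = t: opens ∋ x are {q, r, s, t, u}; each meets A ∖ {t}, so x IS a limit point.
  x = u: open {u} ∋ x has {u} ∩ (A ∖ {u}) = ∅, so x is NOT a limit point.
Collecting: A' = {q, r, s, t}.


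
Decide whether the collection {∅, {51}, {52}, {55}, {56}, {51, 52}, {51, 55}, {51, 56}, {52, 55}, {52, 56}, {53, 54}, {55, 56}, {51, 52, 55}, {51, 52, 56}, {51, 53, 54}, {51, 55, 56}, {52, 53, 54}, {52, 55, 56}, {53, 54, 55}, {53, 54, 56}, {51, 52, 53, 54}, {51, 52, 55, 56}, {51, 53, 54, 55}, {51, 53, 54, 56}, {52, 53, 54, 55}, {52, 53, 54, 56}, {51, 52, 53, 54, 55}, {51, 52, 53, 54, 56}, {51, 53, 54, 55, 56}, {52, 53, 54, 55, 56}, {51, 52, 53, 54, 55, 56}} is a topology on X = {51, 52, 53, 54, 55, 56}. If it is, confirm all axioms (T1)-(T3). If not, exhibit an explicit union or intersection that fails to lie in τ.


τ is NOT a topology on X.

Axiom (T1): ∅ ∈ τ? Yes; X ∈ τ? Yes.
Axiom (T2/T3): check pairwise unions and intersections of members of τ.
Counterexample for (T2): {55} ∪ {53, 54, 56} = {53, 54, 55, 56} ∉ τ. Therefore τ is NOT a topology.


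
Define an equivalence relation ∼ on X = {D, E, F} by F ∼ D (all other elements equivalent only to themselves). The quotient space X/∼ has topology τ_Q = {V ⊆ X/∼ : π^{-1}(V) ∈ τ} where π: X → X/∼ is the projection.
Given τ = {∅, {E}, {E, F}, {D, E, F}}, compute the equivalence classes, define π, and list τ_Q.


X/∼ = {[D=F], [E]}; |τ_Q| = 3.

Equivalence classes: [D=F], [E].
Quotient map π: X → X/∼ sends D ↦ [D=F], E ↦ [E], F ↦ [D=F].
For each subset V ⊆ X/∼, compute π^{-1}(V) ⊆ X and check whether π^{-1}(V) ∈ τ. V is open in τ_Q iff π^{-1}(V) ∈ τ.
  V = {}: π^{-1}(V) = ∅ ∈ τ ✓.
  V = {[D=F]}: π^{-1}(V) = {D, F} ∉ τ ✗.
  V = {[E]}: π^{-1}(V) = {E} ∈ τ ✓.
  V = {[D=F], [E]}: π^{-1}(V) = {D, E, F} ∈ τ ✓.
Open sets in the quotient: τ_Q = {{}, {[E]}, {[D=F], [E]}} (3 elements).


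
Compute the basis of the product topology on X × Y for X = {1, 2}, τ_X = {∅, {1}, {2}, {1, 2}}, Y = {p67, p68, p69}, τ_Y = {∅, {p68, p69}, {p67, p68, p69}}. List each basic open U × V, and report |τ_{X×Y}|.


Basis B = {∅ × ∅, {1} × {p68, p69}, {2} × {p68, p69}, {1} × {p67, p68, p69}, {2} × {p67, p68, p69}, {1, 2} × {p68, p69}, {1, 2} × {p67, p68, p69}}; |τ_{X×Y}| = 9.

Enumerate products U × V with U ∈ τ_X, V ∈ τ_Y (deduplicated):
  ∅ × ∅ = {} (∅)
  {1} × {p68, p69} = {(1,p68), (1,p69)}
  {2} × {p68, p69} = {(2,p68), (2,p69)}
  {1} × {p67, p68, p69} = {(1,p67), (1,p68), (1,p69)}
  {2} × {p67, p68, p69} = {(2,p67), (2,p68), (2,p69)}
  {1, 2} × {p68, p69} = {(1,p68), (1,p69), (2,p68), (2,p69)}
  {1, 2} × {p67, p68, p69} = {(1,p67), (1,p68), (1,p69), (2,p67), (2,p68), (2,p69)}
These 7 distinct sets form the basis B.
Close under arbitrary unions to get τ_{X×Y}; counting gives |τ_{X×Y}| = 9.


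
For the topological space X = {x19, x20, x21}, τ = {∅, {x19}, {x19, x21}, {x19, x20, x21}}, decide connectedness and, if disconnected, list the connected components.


(X, τ) is connected.

Find clopen sets (U ∈ τ with X ∖ U ∈ τ):
  U = ∅, X ∖ U = {x19, x20, x21} — both open, so U is clopen.
  U = {x19, x20, x21}, X ∖ U = ∅ — both open, so U is clopen.
Only trivial clopens (∅ and X) exist, so (X, τ) is connected.
Compute connected components by grouping points that agree on all clopens:
  component: {x19, x20, x21}


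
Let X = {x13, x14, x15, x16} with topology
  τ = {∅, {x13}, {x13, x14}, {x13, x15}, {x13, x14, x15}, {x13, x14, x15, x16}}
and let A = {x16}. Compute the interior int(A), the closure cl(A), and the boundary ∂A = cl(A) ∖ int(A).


int(A) = ∅, cl(A) = {x16}, ∂A = {x16}.

Closed sets in (X, τ) are complements of opens:
  closed(X, τ) = {∅, {x16}, {x14, x16}, {x15, x16}, {x14, x15, x16}, {x13, x14, x15, x16}}.
int(A) = ⋃ {U ∈ τ : U ⊆ A}. Opens contained in A: ∅.
Taking the union of these: int(A) = ∅.
cl(A) = ⋂ {C closed : A ⊆ C}. Closed sets containing A: {x16}, {x14, x16}, {x15, x16}, {x14, x15, x16}, {x13, x14, x15, x16}.
Intersecting these: cl(A) = {x16}.
∂A = cl(A) ∖ int(A) = {x16} ∖ ∅ = {x16}.


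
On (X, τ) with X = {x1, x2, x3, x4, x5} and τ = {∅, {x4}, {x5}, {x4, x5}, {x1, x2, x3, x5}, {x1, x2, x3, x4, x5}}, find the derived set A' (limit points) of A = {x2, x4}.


A' = {x1, x3}

For each x ∈ X, list the open sets U ∈ τ with x ∈ U, then check whether U ∩ (A ∖ {x}) ≠ ∅ for every such U.
  x = x1: opens ∋ x are {x1, x2, x3, x5}, {x1, x2, x3, x4, x5}; each meets A ∖ {x1}, so x IS a limit point.
  x = x2: open {x1, x2, x3, x5} ∋ x has {x1, x2, x3, x5} ∩ (A ∖ {x2}) = ∅, so x is NOT a limit point.
  x = x3: opens ∋ x are {x1, x2, x3, x5}, {x1, x2, x3, x4, x5}; each meets A ∖ {x3}, so x IS a limit point.
  x = x4: open {x4} ∋ x has {x4} ∩ (A ∖ {x4}) = ∅, so x is NOT a limit point.
  x = x5: open {x5} ∋ x has {x5} ∩ (A ∖ {x5}) = ∅, so x is NOT a limit point.
Collecting: A' = {x1, x3}.


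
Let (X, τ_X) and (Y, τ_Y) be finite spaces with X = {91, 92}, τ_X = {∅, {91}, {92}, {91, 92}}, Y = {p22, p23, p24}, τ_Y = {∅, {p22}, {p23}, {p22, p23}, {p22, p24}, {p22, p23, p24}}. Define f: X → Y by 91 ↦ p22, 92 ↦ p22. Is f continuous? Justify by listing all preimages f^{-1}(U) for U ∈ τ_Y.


f IS continuous.

Compute f^{-1}(U) for each U ∈ τ_Y:
  U = ∅: f^{-1}(U) = ∅ ∈ τ_X ✓.
  U = {p22}: f^{-1}(U) = {91, 92} ∈ τ_X ✓.
  U = {p23}: f^{-1}(U) = ∅ ∈ τ_X ✓.
  U = {p22, p23}: f^{-1}(U) = {91, 92} ∈ τ_X ✓.
  U = {p22, p24}: f^{-1}(U) = {91, 92} ∈ τ_X ✓.
  U = {p22, p23, p24}: f^{-1}(U) = {91, 92} ∈ τ_X ✓.
Every preimage lies in τ_X, so f IS continuous.


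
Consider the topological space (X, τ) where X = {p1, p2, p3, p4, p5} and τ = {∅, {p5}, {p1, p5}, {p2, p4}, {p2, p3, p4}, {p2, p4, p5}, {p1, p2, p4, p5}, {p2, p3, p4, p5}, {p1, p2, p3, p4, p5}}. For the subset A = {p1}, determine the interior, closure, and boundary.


int(A) = ∅, cl(A) = {p1}, ∂A = {p1}.

Closed sets in (X, τ) are complements of opens:
  closed(X, τ) = {∅, {p1}, {p3}, {p1, p3}, {p1, p5}, {p1, p3, p5}, {p2, p3, p4}, {p1, p2, p3, p4}, {p1, p2, p3, p4, p5}}.
int(A) = ⋃ {U ∈ τ : U ⊆ A}. Opens contained in A: ∅.
Taking the union of these: int(A) = ∅.
cl(A) = ⋂ {C closed : A ⊆ C}. Closed sets containing A: {p1}, {p1, p3}, {p1, p5}, {p1, p3, p5}, {p1, p2, p3, p4}, {p1, p2, p3, p4, p5}.
Intersecting these: cl(A) = {p1}.
∂A = cl(A) ∖ int(A) = {p1} ∖ ∅ = {p1}.


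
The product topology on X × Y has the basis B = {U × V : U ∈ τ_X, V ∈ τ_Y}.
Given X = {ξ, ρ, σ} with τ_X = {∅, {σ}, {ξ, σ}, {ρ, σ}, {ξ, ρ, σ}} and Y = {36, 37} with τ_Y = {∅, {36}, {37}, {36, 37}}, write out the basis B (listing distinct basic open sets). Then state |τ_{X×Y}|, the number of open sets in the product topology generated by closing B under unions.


Basis B = {∅ × ∅, {σ} × {36}, {σ} × {37}, {ξ, σ} × {36}, {ξ, σ} × {37}, {ρ, σ} × {36}, {ρ, σ} × {37}, {σ} × {36, 37}, {ξ, ρ, σ} × {36}, {ξ, ρ, σ} × {37}, {ξ, σ} × {36, 37}, {ρ, σ} × {36, 37}, {ξ, ρ, σ} × {36, 37}}; |τ_{X×Y}| = 25.

Enumerate products U × V with U ∈ τ_X, V ∈ τ_Y (deduplicated):
  ∅ × ∅ = {} (∅)
  {σ} × {36} = {(σ,36)}
  {σ} × {37} = {(σ,37)}
  {ξ, σ} × {36} = {(ξ,36), (σ,36)}
  {ξ, σ} × {37} = {(ξ,37), (σ,37)}
  {ρ, σ} × {36} = {(ρ,36), (σ,36)}
  {ρ, σ} × {37} = {(ρ,37), (σ,37)}
  {σ} × {36, 37} = {(σ,36), (σ,37)}
  {ξ, ρ, σ} × {36} = {(ξ,36), (ρ,36), (σ,36)}
  {ξ, ρ, σ} × {37} = {(ξ,37), (ρ,37), (σ,37)}
  {ξ, σ} × {36, 37} = {(ξ,36), (ξ,37), (σ,36), (σ,37)}
  {ρ, σ} × {36, 37} = {(ρ,36), (ρ,37), (σ,36), (σ,37)}
  {ξ, ρ, σ} × {36, 37} = {(ξ,36), (ξ,37), (ρ,36), (ρ,37), (σ,36), (σ,37)}
These 13 distinct sets form the basis B.
Close under arbitrary unions to get τ_{X×Y}; counting gives |τ_{X×Y}| = 25.


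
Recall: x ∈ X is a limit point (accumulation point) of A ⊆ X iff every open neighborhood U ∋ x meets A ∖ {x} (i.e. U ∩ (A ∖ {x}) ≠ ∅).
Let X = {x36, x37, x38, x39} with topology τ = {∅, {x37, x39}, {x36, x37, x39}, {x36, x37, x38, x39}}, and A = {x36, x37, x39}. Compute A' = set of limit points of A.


A' = {x36, x37, x38, x39}

For each x ∈ X, list the open sets U ∈ τ with x ∈ U, then check whether U ∩ (A ∖ {x}) ≠ ∅ for every such U.
  x = x36: opens ∋ x are {x36, x37, x39}, {x36, x37, x38, x39}; each meets A ∖ {x36}, so x IS a limit point.
  x = x37: opens ∋ x are {x37, x39}, {x36, x37, x39}, {x36, x37, x38, x39}; each meets A ∖ {x37}, so x IS a limit point.
  x = x38: opens ∋ x are {x36, x37, x38, x39}; each meets A ∖ {x38}, so x IS a limit point.
  x = x39: opens ∋ x are {x37, x39}, {x36, x37, x39}, {x36, x37, x38, x39}; each meets A ∖ {x39}, so x IS a limit point.
Collecting: A' = {x36, x37, x38, x39}.


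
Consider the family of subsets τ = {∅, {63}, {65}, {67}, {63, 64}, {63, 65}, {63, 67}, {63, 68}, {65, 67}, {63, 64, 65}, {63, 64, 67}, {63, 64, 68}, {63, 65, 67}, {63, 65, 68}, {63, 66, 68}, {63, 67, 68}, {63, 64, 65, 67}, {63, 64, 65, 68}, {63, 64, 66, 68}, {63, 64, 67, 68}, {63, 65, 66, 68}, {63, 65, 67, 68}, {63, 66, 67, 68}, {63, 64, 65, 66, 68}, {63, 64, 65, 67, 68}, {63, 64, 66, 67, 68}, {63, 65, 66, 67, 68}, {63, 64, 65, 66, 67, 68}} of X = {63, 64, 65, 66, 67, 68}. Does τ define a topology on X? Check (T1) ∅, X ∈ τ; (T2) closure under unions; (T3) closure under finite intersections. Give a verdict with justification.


τ IS a topology on X.

Axiom (T1): ∅ ∈ τ? Yes; X ∈ τ? Yes.
Axiom (T2/T3): check pairwise unions and intersections of members of τ.
All pairwise intersections and unions checked — each lies in τ. Therefore τ satisfies (T1), (T2), (T3): it IS a topology on X.


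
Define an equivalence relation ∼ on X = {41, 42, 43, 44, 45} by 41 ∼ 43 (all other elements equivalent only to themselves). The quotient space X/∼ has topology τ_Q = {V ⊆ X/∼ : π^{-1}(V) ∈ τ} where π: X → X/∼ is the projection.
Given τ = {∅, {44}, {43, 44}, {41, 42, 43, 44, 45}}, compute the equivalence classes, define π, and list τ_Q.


X/∼ = {[41=43], [42], [44], [45]}; |τ_Q| = 3.

Equivalence classes: [41=43], [42], [44], [45].
Quotient map π: X → X/∼ sends 41 ↦ [41=43], 42 ↦ [42], 43 ↦ [41=43], 44 ↦ [44], 45 ↦ [45].
For each subset V ⊆ X/∼, compute π^{-1}(V) ⊆ X and check whether π^{-1}(V) ∈ τ. V is open in τ_Q iff π^{-1}(V) ∈ τ.
  V = {}: π^{-1}(V) = ∅ ∈ τ ✓.
  V = {[41=43]}: π^{-1}(V) = {41, 43} ∉ τ ✗.
  V = {[42]}: π^{-1}(V) = {42} ∉ τ ✗.
  V = {[41=43], [42]}: π^{-1}(V) = {41, 42, 43} ∉ τ ✗.
  V = {[44]}: π^{-1}(V) = {44} ∈ τ ✓.
  V = {[41=43], [44]}: π^{-1}(V) = {41, 43, 44} ∉ τ ✗.
  V = {[42], [44]}: π^{-1}(V) = {42, 44} ∉ τ ✗.
  V = {[41=43], [42], [44]}: π^{-1}(V) = {41, 42, 43, 44} ∉ τ ✗.
  V = {[45]}: π^{-1}(V) = {45} ∉ τ ✗.
  V = {[41=43], [45]}: π^{-1}(V) = {41, 43, 45} ∉ τ ✗.
  V = {[42], [45]}: π^{-1}(V) = {42, 45} ∉ τ ✗.
  V = {[41=43], [42], [45]}: π^{-1}(V) = {41, 42, 43, 45} ∉ τ ✗.
  V = {[44], [45]}: π^{-1}(V) = {44, 45} ∉ τ ✗.
  V = {[41=43], [44], [45]}: π^{-1}(V) = {41, 43, 44, 45} ∉ τ ✗.
  V = {[42], [44], [45]}: π^{-1}(V) = {42, 44, 45} ∉ τ ✗.
  V = {[41=43], [42], [44], [45]}: π^{-1}(V) = {41, 42, 43, 44, 45} ∈ τ ✓.
Open sets in the quotient: τ_Q = {{}, {[44]}, {[41=43], [42], [44], [45]}} (3 elements).


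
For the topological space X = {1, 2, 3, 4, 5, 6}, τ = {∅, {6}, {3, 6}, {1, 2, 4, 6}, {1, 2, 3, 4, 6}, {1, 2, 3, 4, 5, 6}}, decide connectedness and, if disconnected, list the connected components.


(X, τ) is connected.

Find clopen sets (U ∈ τ with X ∖ U ∈ τ):
  U = ∅, X ∖ U = {1, 2, 3, 4, 5, 6} — both open, so U is clopen.
  U = {1, 2, 3, 4, 5, 6}, X ∖ U = ∅ — both open, so U is clopen.
Only trivial clopens (∅ and X) exist, so (X, τ) is connected.
Compute connected components by grouping points that agree on all clopens:
  component: {1, 2, 3, 4, 5, 6}


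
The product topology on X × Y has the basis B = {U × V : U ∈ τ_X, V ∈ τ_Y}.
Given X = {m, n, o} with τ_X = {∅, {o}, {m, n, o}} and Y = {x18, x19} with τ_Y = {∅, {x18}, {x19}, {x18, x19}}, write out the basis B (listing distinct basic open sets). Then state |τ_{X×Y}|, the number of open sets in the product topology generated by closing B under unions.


Basis B = {∅ × ∅, {o} × {x18}, {o} × {x19}, {o} × {x18, x19}, {m, n, o} × {x18}, {m, n, o} × {x19}, {m, n, o} × {x18, x19}}; |τ_{X×Y}| = 9.

Enumerate products U × V with U ∈ τ_X, V ∈ τ_Y (deduplicated):
  ∅ × ∅ = {} (∅)
  {o} × {x18} = {(o,x18)}
  {o} × {x19} = {(o,x19)}
  {o} × {x18, x19} = {(o,x18), (o,x19)}
  {m, n, o} × {x18} = {(m,x18), (n,x18), (o,x18)}
  {m, n, o} × {x19} = {(m,x19), (n,x19), (o,x19)}
  {m, n, o} × {x18, x19} = {(m,x18), (m,x19), (n,x18), (n,x19), (o,x18), (o,x19)}
These 7 distinct sets form the basis B.
Close under arbitrary unions to get τ_{X×Y}; counting gives |τ_{X×Y}| = 9.


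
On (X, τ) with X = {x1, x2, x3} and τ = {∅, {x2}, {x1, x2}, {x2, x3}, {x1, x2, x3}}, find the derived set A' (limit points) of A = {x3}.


A' = ∅

For each x ∈ X, list the open sets U ∈ τ with x ∈ U, then check whether U ∩ (A ∖ {x}) ≠ ∅ for every such U.
  x = x1: open {x1, x2} ∋ x has {x1, x2} ∩ (A ∖ {x1}) = ∅, so x is NOT a limit point.
  x = x2: open {x2} ∋ x has {x2} ∩ (A ∖ {x2}) = ∅, so x is NOT a limit point.
  x = x3: open {x2, x3} ∋ x has {x2, x3} ∩ (A ∖ {x3}) = ∅, so x is NOT a limit point.
Collecting: A' = ∅.


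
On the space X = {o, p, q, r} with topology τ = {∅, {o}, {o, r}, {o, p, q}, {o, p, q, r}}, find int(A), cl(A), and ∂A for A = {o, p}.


int(A) = {o}, cl(A) = {o, p, q, r}, ∂A = {p, q, r}.

Closed sets in (X, τ) are complements of opens:
  closed(X, τ) = {∅, {r}, {p, q}, {p, q, r}, {o, p, q, r}}.
int(A) = ⋃ {U ∈ τ : U ⊆ A}. Opens contained in A: ∅, {o}.
Taking the union of these: int(A) = {o}.
cl(A) = ⋂ {C closed : A ⊆ C}. Closed sets containing A: {o, p, q, r}.
Intersecting these: cl(A) = {o, p, q, r}.
∂A = cl(A) ∖ int(A) = {o, p, q, r} ∖ {o} = {p, q, r}.


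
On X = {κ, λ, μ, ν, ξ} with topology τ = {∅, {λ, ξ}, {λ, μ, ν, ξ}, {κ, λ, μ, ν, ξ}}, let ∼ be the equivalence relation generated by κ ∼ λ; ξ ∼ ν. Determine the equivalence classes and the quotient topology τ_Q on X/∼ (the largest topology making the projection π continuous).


X/∼ = {[κ=λ], [μ], [ν=ξ]}; |τ_Q| = 2.

Equivalence classes: [κ=λ], [μ], [ν=ξ].
Quotient map π: X → X/∼ sends κ ↦ [κ=λ], λ ↦ [κ=λ], μ ↦ [μ], ν ↦ [ν=ξ], ξ ↦ [ν=ξ].
For each subset V ⊆ X/∼, compute π^{-1}(V) ⊆ X and check whether π^{-1}(V) ∈ τ. V is open in τ_Q iff π^{-1}(V) ∈ τ.
  V = {}: π^{-1}(V) = ∅ ∈ τ ✓.
  V = {[κ=λ]}: π^{-1}(V) = {κ, λ} ∉ τ ✗.
  V = {[μ]}: π^{-1}(V) = {μ} ∉ τ ✗.
  V = {[κ=λ], [μ]}: π^{-1}(V) = {κ, λ, μ} ∉ τ ✗.
  V = {[ν=ξ]}: π^{-1}(V) = {ν, ξ} ∉ τ ✗.
  V = {[κ=λ], [ν=ξ]}: π^{-1}(V) = {κ, λ, ν, ξ} ∉ τ ✗.
  V = {[μ], [ν=ξ]}: π^{-1}(V) = {μ, ν, ξ} ∉ τ ✗.
  V = {[κ=λ], [μ], [ν=ξ]}: π^{-1}(V) = {κ, λ, μ, ν, ξ} ∈ τ ✓.
Open sets in the quotient: τ_Q = {{}, {[κ=λ], [μ], [ν=ξ]}} (2 elements).


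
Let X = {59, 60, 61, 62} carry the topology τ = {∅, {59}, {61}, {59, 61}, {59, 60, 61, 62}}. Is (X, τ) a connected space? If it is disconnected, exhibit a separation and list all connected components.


(X, τ) is connected.

Find clopen sets (U ∈ τ with X ∖ U ∈ τ):
  U = ∅, X ∖ U = {59, 60, 61, 62} — both open, so U is clopen.
  U = {59, 60, 61, 62}, X ∖ U = ∅ — both open, so U is clopen.
Only trivial clopens (∅ and X) exist, so (X, τ) is connected.
Compute connected components by grouping points that agree on all clopens:
  component: {59, 60, 61, 62}


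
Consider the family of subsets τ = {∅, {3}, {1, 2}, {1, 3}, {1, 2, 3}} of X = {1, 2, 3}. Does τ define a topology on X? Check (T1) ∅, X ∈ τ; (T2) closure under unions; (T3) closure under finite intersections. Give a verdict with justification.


τ is NOT a topology on X.

Axiom (T1): ∅ ∈ τ? Yes; X ∈ τ? Yes.
Axiom (T2/T3): check pairwise unions and intersections of members of τ.
Counterexample for (T3): {1, 2} ∩ {1, 3} = {1} ∉ τ. Therefore τ is NOT a topology.


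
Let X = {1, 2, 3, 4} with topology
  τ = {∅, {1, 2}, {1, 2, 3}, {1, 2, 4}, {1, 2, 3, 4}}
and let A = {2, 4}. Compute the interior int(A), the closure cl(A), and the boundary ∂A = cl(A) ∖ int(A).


int(A) = ∅, cl(A) = {1, 2, 3, 4}, ∂A = {1, 2, 3, 4}.

Closed sets in (X, τ) are complements of opens:
  closed(X, τ) = {∅, {3}, {4}, {3, 4}, {1, 2, 3, 4}}.
int(A) = ⋃ {U ∈ τ : U ⊆ A}. Opens contained in A: ∅.
Taking the union of these: int(A) = ∅.
cl(A) = ⋂ {C closed : A ⊆ C}. Closed sets containing A: {1, 2, 3, 4}.
Intersecting these: cl(A) = {1, 2, 3, 4}.
∂A = cl(A) ∖ int(A) = {1, 2, 3, 4} ∖ ∅ = {1, 2, 3, 4}.


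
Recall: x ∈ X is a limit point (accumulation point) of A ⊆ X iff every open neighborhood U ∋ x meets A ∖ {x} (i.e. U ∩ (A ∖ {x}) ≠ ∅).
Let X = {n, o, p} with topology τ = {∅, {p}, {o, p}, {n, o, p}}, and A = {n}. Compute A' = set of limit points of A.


A' = ∅

For each x ∈ X, list the open sets U ∈ τ with x ∈ U, then check whether U ∩ (A ∖ {x}) ≠ ∅ for every such U.
  x = n: open {n, o, p} ∋ x has {n, o, p} ∩ (A ∖ {n}) = ∅, so x is NOT a limit point.
  x = o: open {o, p} ∋ x has {o, p} ∩ (A ∖ {o}) = ∅, so x is NOT a limit point.
  x = p: open {p} ∋ x has {p} ∩ (A ∖ {p}) = ∅, so x is NOT a limit point.
Collecting: A' = ∅.


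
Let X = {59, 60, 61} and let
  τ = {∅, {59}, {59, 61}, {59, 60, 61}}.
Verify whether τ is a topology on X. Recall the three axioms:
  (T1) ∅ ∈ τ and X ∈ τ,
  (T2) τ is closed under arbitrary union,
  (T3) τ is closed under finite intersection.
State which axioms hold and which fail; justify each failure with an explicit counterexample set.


τ IS a topology on X.

Axiom (T1): ∅ ∈ τ? Yes; X ∈ τ? Yes.
Axiom (T2/T3): check pairwise unions and intersections of members of τ.
All pairwise intersections and unions checked — each lies in τ. Therefore τ satisfies (T1), (T2), (T3): it IS a topology on X.


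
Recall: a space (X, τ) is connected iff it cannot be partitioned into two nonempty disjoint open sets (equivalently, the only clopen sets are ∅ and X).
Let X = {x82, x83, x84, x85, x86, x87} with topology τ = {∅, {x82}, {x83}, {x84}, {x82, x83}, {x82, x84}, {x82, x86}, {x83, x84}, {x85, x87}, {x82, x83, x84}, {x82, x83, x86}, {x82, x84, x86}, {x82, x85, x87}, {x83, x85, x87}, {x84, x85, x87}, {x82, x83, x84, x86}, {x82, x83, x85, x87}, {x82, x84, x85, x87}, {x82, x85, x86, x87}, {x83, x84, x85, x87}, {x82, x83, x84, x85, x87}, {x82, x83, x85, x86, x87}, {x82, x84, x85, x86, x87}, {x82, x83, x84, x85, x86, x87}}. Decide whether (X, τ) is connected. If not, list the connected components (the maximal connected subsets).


(X, τ) is disconnected; components = [{x83}, {x84}, {x82, x86}, {x85, x87}].

Find clopen sets (U ∈ τ with X ∖ U ∈ τ):
  U = ∅, X ∖ U = {x82, x83, x84, x85, x86, x87} — both open, so U is clopen.
  U = {x83}, X ∖ U = {x82, x84, x85, x86, x87} — both open, so U is clopen.
  U = {x84}, X ∖ U = {x82, x83, x85, x86, x87} — both open, so U is clopen.
  U = {x82, x86}, X ∖ U = {x83, x84, x85, x87} — both open, so U is clopen.
  U = {x83, x84}, X ∖ U = {x82, x85, x86, x87} — both open, so U is clopen.
  U = {x85, x87}, X ∖ U = {x82, x83, x84, x86} — both open, so U is clopen.
  U = {x82, x83, x86}, X ∖ U = {x84, x85, x87} — both open, so U is clopen.
  U = {x82, x84, x86}, X ∖ U = {x83, x85, x87} — both open, so U is clopen.
  U = {x83, x85, x87}, X ∖ U = {x82, x84, x86} — both open, so U is clopen.
  U = {x84, x85, x87}, X ∖ U = {x82, x83, x86} — both open, so U is clopen.
  U = {x82, x83, x84, x86}, X ∖ U = {x85, x87} — both open, so U is clopen.
  U = {x82, x85, x86, x87}, X ∖ U = {x83, x84} — both open, so U is clopen.
  U = {x83, x84, x85, x87}, X ∖ U = {x82, x86} — both open, so U is clopen.
  U = {x82, x83, x85, x86, x87}, X ∖ U = {x84} — both open, so U is clopen.
  U = {x82, x84, x85, x86, x87}, X ∖ U = {x83} — both open, so U is clopen.
  U = {x82, x83, x84, x85, x86, x87}, X ∖ U = ∅ — both open, so U is clopen.
Nontrivial clopen(s) exist: e.g. {x82, x83, x84, x86}. So (X, τ) is disconnected.
Compute connected components by grouping points that agree on all clopens:
  component: {x83}
  component: {x84}
  component: {x82, x86}
  component: {x85, x87}


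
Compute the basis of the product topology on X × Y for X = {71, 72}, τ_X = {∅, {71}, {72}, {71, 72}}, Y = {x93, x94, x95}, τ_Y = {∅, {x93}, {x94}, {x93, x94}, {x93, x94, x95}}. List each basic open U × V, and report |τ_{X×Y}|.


Basis B = {∅ × ∅, {71} × {x93}, {71} × {x94}, {72} × {x93}, {72} × {x94}, {71} × {x93, x94}, {71, 72} × {x93}, {71, 72} × {x94}, {72} × {x93, x94}, {71} × {x93, x94, x95}, {72} × {x93, x94, x95}, {71, 72} × {x93, x94}, {71, 72} × {x93, x94, x95}}; |τ_{X×Y}| = 25.

Enumerate products U × V with U ∈ τ_X, V ∈ τ_Y (deduplicated):
  ∅ × ∅ = {} (∅)
  {71} × {x93} = {(71,x93)}
  {71} × {x94} = {(71,x94)}
  {72} × {x93} = {(72,x93)}
  {72} × {x94} = {(72,x94)}
  {71} × {x93, x94} = {(71,x93), (71,x94)}
  {71, 72} × {x93} = {(71,x93), (72,x93)}
  {71, 72} × {x94} = {(71,x94), (72,x94)}
  {72} × {x93, x94} = {(72,x93), (72,x94)}
  {71} × {x93, x94, x95} = {(71,x93), (71,x94), (71,x95)}
  {72} × {x93, x94, x95} = {(72,x93), (72,x94), (72,x95)}
  {71, 72} × {x93, x94} = {(71,x93), (71,x94), (72,x93), (72,x94)}
  {71, 72} × {x93, x94, x95} = {(71,x93), (71,x94), (71,x95), (72,x93), (72,x94), (72,x95)}
These 13 distinct sets form the basis B.
Close under arbitrary unions to get τ_{X×Y}; counting gives |τ_{X×Y}| = 25.


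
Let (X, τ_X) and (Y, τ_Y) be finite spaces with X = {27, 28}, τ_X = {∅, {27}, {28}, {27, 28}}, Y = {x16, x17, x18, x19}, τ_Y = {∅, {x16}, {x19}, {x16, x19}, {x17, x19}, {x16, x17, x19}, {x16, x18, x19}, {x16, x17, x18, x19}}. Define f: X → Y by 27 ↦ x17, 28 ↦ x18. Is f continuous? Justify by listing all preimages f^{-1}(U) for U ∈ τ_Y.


f IS continuous.

Compute f^{-1}(U) for each U ∈ τ_Y:
  U = ∅: f^{-1}(U) = ∅ ∈ τ_X ✓.
  U = {x16}: f^{-1}(U) = ∅ ∈ τ_X ✓.
  U = {x19}: f^{-1}(U) = ∅ ∈ τ_X ✓.
  U = {x16, x19}: f^{-1}(U) = ∅ ∈ τ_X ✓.
  U = {x17, x19}: f^{-1}(U) = {27} ∈ τ_X ✓.
  U = {x16, x17, x19}: f^{-1}(U) = {27} ∈ τ_X ✓.
  U = {x16, x18, x19}: f^{-1}(U) = {28} ∈ τ_X ✓.
  U = {x16, x17, x18, x19}: f^{-1}(U) = {27, 28} ∈ τ_X ✓.
Every preimage lies in τ_X, so f IS continuous.


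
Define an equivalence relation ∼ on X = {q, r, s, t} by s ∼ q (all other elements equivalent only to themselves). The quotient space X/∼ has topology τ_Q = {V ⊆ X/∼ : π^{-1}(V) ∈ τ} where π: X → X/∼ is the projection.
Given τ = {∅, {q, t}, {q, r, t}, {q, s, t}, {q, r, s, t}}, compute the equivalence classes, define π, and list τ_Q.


X/∼ = {[q=s], [r], [t]}; |τ_Q| = 3.

Equivalence classes: [q=s], [r], [t].
Quotient map π: X → X/∼ sends q ↦ [q=s], r ↦ [r], s ↦ [q=s], t ↦ [t].
For each subset V ⊆ X/∼, compute π^{-1}(V) ⊆ X and check whether π^{-1}(V) ∈ τ. V is open in τ_Q iff π^{-1}(V) ∈ τ.
  V = {}: π^{-1}(V) = ∅ ∈ τ ✓.
  V = {[q=s]}: π^{-1}(V) = {q, s} ∉ τ ✗.
  V = {[r]}: π^{-1}(V) = {r} ∉ τ ✗.
  V = {[q=s], [r]}: π^{-1}(V) = {q, r, s} ∉ τ ✗.
  V = {[t]}: π^{-1}(V) = {t} ∉ τ ✗.
  V = {[q=s], [t]}: π^{-1}(V) = {q, s, t} ∈ τ ✓.
  V = {[r], [t]}: π^{-1}(V) = {r, t} ∉ τ ✗.
  V = {[q=s], [r], [t]}: π^{-1}(V) = {q, r, s, t} ∈ τ ✓.
Open sets in the quotient: τ_Q = {{}, {[q=s], [t]}, {[q=s], [r], [t]}} (3 elements).


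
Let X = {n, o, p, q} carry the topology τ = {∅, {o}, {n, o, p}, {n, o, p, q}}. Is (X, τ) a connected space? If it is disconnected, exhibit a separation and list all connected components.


(X, τ) is connected.

Find clopen sets (U ∈ τ with X ∖ U ∈ τ):
  U = ∅, X ∖ U = {n, o, p, q} — both open, so U is clopen.
  U = {n, o, p, q}, X ∖ U = ∅ — both open, so U is clopen.
Only trivial clopens (∅ and X) exist, so (X, τ) is connected.
Compute connected components by grouping points that agree on all clopens:
  component: {n, o, p, q}


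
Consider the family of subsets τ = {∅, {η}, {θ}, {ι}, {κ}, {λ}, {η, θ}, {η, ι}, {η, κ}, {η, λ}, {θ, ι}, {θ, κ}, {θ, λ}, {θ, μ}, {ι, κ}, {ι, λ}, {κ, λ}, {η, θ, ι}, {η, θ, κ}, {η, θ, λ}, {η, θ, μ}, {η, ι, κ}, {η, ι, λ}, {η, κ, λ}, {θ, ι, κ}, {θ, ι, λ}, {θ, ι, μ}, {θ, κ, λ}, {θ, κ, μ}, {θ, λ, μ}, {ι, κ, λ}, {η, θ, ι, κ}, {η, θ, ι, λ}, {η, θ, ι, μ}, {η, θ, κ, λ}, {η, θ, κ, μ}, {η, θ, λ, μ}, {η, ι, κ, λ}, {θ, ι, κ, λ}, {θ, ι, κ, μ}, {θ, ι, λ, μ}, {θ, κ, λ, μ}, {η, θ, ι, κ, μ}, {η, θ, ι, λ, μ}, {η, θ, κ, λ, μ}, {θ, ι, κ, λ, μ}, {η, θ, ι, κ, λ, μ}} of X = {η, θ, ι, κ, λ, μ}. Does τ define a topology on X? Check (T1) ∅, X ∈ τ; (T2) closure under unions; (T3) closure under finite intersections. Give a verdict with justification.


τ is NOT a topology on X.

Axiom (T1): ∅ ∈ τ? Yes; X ∈ τ? Yes.
Axiom (T2/T3): check pairwise unions and intersections of members of τ.
Counterexample for (T2): {η} ∪ {θ, ι, κ, λ} = {η, θ, ι, κ, λ} ∉ τ. Therefore τ is NOT a topology.


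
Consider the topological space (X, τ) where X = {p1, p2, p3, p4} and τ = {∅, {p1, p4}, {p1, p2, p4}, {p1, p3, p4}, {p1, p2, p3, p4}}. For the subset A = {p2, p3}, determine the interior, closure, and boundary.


int(A) = ∅, cl(A) = {p2, p3}, ∂A = {p2, p3}.

Closed sets in (X, τ) are complements of opens:
  closed(X, τ) = {∅, {p2}, {p3}, {p2, p3}, {p1, p2, p3, p4}}.
int(A) = ⋃ {U ∈ τ : U ⊆ A}. Opens contained in A: ∅.
Taking the union of these: int(A) = ∅.
cl(A) = ⋂ {C closed : A ⊆ C}. Closed sets containing A: {p2, p3}, {p1, p2, p3, p4}.
Intersecting these: cl(A) = {p2, p3}.
∂A = cl(A) ∖ int(A) = {p2, p3} ∖ ∅ = {p2, p3}.


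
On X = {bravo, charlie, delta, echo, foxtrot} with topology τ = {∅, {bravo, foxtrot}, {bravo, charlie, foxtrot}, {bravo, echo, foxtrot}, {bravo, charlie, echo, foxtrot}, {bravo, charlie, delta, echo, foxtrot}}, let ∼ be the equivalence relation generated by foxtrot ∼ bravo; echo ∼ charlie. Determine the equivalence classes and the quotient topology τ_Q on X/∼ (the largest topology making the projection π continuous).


X/∼ = {[bravo=foxtrot], [charlie=echo], [delta]}; |τ_Q| = 4.

Equivalence classes: [bravo=foxtrot], [charlie=echo], [delta].
Quotient map π: X → X/∼ sends bravo ↦ [bravo=foxtrot], charlie ↦ [charlie=echo], delta ↦ [delta], echo ↦ [charlie=echo], foxtrot ↦ [bravo=foxtrot].
For each subset V ⊆ X/∼, compute π^{-1}(V) ⊆ X and check whether π^{-1}(V) ∈ τ. V is open in τ_Q iff π^{-1}(V) ∈ τ.
  V = {}: π^{-1}(V) = ∅ ∈ τ ✓.
  V = {[bravo=foxtrot]}: π^{-1}(V) = {bravo, foxtrot} ∈ τ ✓.
  V = {[charlie=echo]}: π^{-1}(V) = {charlie, echo} ∉ τ ✗.
  V = {[bravo=foxtrot], [charlie=echo]}: π^{-1}(V) = {bravo, charlie, echo, foxtrot} ∈ τ ✓.
  V = {[delta]}: π^{-1}(V) = {delta} ∉ τ ✗.
  V = {[bravo=foxtrot], [delta]}: π^{-1}(V) = {bravo, delta, foxtrot} ∉ τ ✗.
  V = {[charlie=echo], [delta]}: π^{-1}(V) = {charlie, delta, echo} ∉ τ ✗.
  V = {[bravo=foxtrot], [charlie=echo], [delta]}: π^{-1}(V) = {bravo, charlie, delta, echo, foxtrot} ∈ τ ✓.
Open sets in the quotient: τ_Q = {{}, {[bravo=foxtrot]}, {[bravo=foxtrot], [charlie=echo]}, {[bravo=foxtrot], [charlie=echo], [delta]}} (4 elements).


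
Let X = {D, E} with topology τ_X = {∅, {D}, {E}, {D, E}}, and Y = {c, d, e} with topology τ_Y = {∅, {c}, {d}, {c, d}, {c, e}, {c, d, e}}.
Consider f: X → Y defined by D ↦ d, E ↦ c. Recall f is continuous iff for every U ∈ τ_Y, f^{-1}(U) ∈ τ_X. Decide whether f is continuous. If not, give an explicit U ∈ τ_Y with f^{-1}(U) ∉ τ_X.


f IS continuous.

Compute f^{-1}(U) for each U ∈ τ_Y:
  U = ∅: f^{-1}(U) = ∅ ∈ τ_X ✓.
  U = {c}: f^{-1}(U) = {E} ∈ τ_X ✓.
  U = {d}: f^{-1}(U) = {D} ∈ τ_X ✓.
  U = {c, d}: f^{-1}(U) = {D, E} ∈ τ_X ✓.
  U = {c, e}: f^{-1}(U) = {E} ∈ τ_X ✓.
  U = {c, d, e}: f^{-1}(U) = {D, E} ∈ τ_X ✓.
Every preimage lies in τ_X, so f IS continuous.


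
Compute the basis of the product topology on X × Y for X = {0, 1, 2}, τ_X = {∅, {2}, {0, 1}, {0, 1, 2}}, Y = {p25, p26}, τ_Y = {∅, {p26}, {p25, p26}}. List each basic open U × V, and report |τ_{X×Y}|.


Basis B = {∅ × ∅, {2} × {p26}, {0, 1} × {p26}, {2} × {p25, p26}, {0, 1, 2} × {p26}, {0, 1} × {p25, p26}, {0, 1, 2} × {p25, p26}}; |τ_{X×Y}| = 9.

Enumerate products U × V with U ∈ τ_X, V ∈ τ_Y (deduplicated):
  ∅ × ∅ = {} (∅)
  {2} × {p26} = {(2,p26)}
  {0, 1} × {p26} = {(0,p26), (1,p26)}
  {2} × {p25, p26} = {(2,p25), (2,p26)}
  {0, 1, 2} × {p26} = {(0,p26), (1,p26), (2,p26)}
  {0, 1} × {p25, p26} = {(0,p25), (0,p26), (1,p25), (1,p26)}
  {0, 1, 2} × {p25, p26} = {(0,p25), (0,p26), (1,p25), (1,p26), (2,p25), (2,p26)}
These 7 distinct sets form the basis B.
Close under arbitrary unions to get τ_{X×Y}; counting gives |τ_{X×Y}| = 9.


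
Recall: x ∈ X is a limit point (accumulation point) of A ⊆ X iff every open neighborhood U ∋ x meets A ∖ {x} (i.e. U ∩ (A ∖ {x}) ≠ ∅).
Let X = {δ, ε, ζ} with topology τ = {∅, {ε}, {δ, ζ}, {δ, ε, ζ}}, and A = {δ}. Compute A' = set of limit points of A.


A' = {ζ}

For each x ∈ X, list the open sets U ∈ τ with x ∈ U, then check whether U ∩ (A ∖ {x}) ≠ ∅ for every such U.
  x = δ: open {δ, ζ} ∋ x has {δ, ζ} ∩ (A ∖ {δ}) = ∅, so x is NOT a limit point.
  x = ε: open {ε} ∋ x has {ε} ∩ (A ∖ {ε}) = ∅, so x is NOT a limit point.
  x = ζ: opens ∋ x are {δ, ζ}, {δ, ε, ζ}; each meets A ∖ {ζ}, so x IS a limit point.
Collecting: A' = {ζ}.


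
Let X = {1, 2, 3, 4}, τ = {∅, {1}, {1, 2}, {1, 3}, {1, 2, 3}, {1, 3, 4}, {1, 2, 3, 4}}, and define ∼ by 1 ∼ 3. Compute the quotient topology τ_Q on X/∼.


X/∼ = {[1=3], [2], [4]}; |τ_Q| = 5.

Equivalence classes: [1=3], [2], [4].
Quotient map π: X → X/∼ sends 1 ↦ [1=3], 2 ↦ [2], 3 ↦ [1=3], 4 ↦ [4].
For each subset V ⊆ X/∼, compute π^{-1}(V) ⊆ X and check whether π^{-1}(V) ∈ τ. V is open in τ_Q iff π^{-1}(V) ∈ τ.
  V = {}: π^{-1}(V) = ∅ ∈ τ ✓.
  V = {[1=3]}: π^{-1}(V) = {1, 3} ∈ τ ✓.
  V = {[2]}: π^{-1}(V) = {2} ∉ τ ✗.
  V = {[1=3], [2]}: π^{-1}(V) = {1, 2, 3} ∈ τ ✓.
  V = {[4]}: π^{-1}(V) = {4} ∉ τ ✗.
  V = {[1=3], [4]}: π^{-1}(V) = {1, 3, 4} ∈ τ ✓.
  V = {[2], [4]}: π^{-1}(V) = {2, 4} ∉ τ ✗.
  V = {[1=3], [2], [4]}: π^{-1}(V) = {1, 2, 3, 4} ∈ τ ✓.
Open sets in the quotient: τ_Q = {{}, {[1=3]}, {[1=3], [2]}, {[1=3], [4]}, {[1=3], [2], [4]}} (5 elements).
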